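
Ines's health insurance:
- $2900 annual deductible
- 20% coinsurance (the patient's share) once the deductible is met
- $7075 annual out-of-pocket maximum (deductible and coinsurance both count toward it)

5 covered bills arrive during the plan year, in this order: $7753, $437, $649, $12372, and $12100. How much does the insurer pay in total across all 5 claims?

#1 ($7753): deductible takes $2900, $4853 remains; 20% of $4853 = $970.60. Patient pays $3870.60; OOP now $3870.60. Plan pays $7753 − $3870.60 = $3882.40.
#2 ($437): 20% coinsurance on $437 = $87.40. Patient pays $87.40; OOP now $3958. Plan pays $437 − $87.40 = $349.60.
#3 ($649): 20% coinsurance on $649 = $129.80. Patient pays $129.80; OOP now $4087.80. Insurer: $649 − $129.80 = $519.20.
#4 ($12372): 20% coinsurance on $12372 = $2474.40. Patient pays $2474.40; OOP now $6562.20. Insurer: $12372 − $2474.40 = $9897.60.
#5 ($12100): 20% coinsurance on $12100 = $2420. Adding that to $6562.20 gives $8982.20, past the $7075 cap; patient pays only $7075 − $6562.20 = $512.80. Plan pays $12100 − $512.80 = $11587.20.
Insurer total = bills − patient's total = $33311 − $7075 = $26236.

$26236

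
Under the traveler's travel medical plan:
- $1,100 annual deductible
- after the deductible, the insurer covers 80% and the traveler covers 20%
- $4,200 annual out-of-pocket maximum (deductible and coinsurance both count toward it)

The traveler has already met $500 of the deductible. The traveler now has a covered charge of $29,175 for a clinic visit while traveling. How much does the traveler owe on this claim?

Deductible still to meet: $1,100 − $500 = $600.
The remaining $28,575 (= $29,175 − $600) moves to coinsurance.
Traveler's 20% share of $28,575 is $5,715.
So the traveler owes $600 + $5,715 = $6,315 before any cap.
Year-to-date out-of-pocket would reach $500 + $6,315 = $6,815, above the $4,200 maximum, so the traveler pays only $4,200 − $500 = $3,700.

$3,700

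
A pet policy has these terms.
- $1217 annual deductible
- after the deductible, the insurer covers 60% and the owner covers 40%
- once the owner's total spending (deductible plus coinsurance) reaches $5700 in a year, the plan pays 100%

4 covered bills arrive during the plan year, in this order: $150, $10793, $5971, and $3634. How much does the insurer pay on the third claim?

$5378.40

Claim 1 ($150): fully absorbed by the deductible. Owner owes $150 (running OOP $150). Insurer: $150 − $150 = $0.
Claim 2 ($10793): $1067 to deductible, leaving $9726; 40% of $9726 = $3890.40. Owner pays $4957.40; OOP now $5107.40. Plan pays $10793 − $4957.40 = $5835.60.
Claim 3 ($5971): deductible met; 40% of $5971 = $2388.40. OOP would hit $7495.80 > $5700, so the cap limits the owner to $5700 − $5107.40 = $592.60. Insurer: $5971 − $592.60 = $5378.40.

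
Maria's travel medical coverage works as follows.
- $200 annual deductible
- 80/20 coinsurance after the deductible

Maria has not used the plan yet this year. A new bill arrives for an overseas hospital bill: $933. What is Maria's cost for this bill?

The full $200 deductible is still open; $200 of this bill applies to it.
That leaves $933 − $200 = $733 for coinsurance.
20% of $733 = $146.60 falls to the traveler.
So the traveler owes $200 + $146.60 = $346.60.

$346.60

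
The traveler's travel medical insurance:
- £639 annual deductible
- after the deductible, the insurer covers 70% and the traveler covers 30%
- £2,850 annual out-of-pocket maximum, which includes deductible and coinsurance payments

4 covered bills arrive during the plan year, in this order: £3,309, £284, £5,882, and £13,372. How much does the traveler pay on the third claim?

£1,324.80

Claim 1 (£3,309): £639 finishes the deductible; £2,670 goes to coinsurance; coinsurance £2,670 × 30% = £801. Traveler pays £1,440; OOP now £1,440.
Claim 2 (£284): deductible already satisfied, so traveler's share is 30% × £284 = £85.20. Traveler owes £85.20 (running OOP £1,525.20).
Claim 3 (£5,882): 30% coinsurance on £5,882 = £1,764.60. Adding that to £1,525.20 gives £3,289.80, past the £2,850 cap; traveler pays only £2,850 − £1,525.20 = £1,324.80.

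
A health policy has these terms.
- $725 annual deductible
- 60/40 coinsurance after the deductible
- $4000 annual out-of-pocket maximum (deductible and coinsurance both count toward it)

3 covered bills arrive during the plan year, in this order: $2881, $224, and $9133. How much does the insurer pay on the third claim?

$6810

#1 ($2881): $725 to deductible, leaving $2156; 40% of $2156 = $862.40. Patient owes $1587.40 (running OOP $1587.40). Plan pays $2881 − $1587.40 = $1293.60.
#2 ($224): deductible already satisfied, so patient's share is 40% × $224 = $89.60. Cost to patient: $89.60. OOP to date $1677. Plan pays $224 − $89.60 = $134.40.
#3 ($9133): 40% coinsurance on $9133 = $3653.20. OOP would hit $5330.20 > $4000, so the cap limits the patient to $4000 − $1677 = $2323. Insurer: $9133 − $2323 = $6810.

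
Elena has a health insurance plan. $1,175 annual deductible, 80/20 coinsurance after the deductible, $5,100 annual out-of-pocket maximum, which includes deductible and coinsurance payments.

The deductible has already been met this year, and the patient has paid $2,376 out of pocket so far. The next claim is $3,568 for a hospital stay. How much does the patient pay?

The deductible is already satisfied, so the full bill goes to coinsurance.
Coinsurance: $3,568 × 20% = $713.60.
Cumulative spending $2,376 + $713.60 = $3,089.60 stays under the $5,100 maximum.

$713.60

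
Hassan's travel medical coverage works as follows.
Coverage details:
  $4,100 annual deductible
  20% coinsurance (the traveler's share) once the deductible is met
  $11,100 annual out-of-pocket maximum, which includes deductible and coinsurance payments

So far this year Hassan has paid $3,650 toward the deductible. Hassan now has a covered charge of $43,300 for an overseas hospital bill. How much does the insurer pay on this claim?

$35,850

Remaining deductible: $4,100 − $3,650 = $450.
That leaves $43,300 − $450 = $42,850 for coinsurance.
Traveler's 20% share of $42,850 is $8,570.
Traveler responsibility before any cap: $450 + $8,570 = $9,020.
That would bring total out-of-pocket to $12,670, past the $11,100 cap. The traveler is capped at $11,100 − $3,650 = $7,450 on this claim.
Insurer pays the balance: $43,300 − $7,450 = $35,850.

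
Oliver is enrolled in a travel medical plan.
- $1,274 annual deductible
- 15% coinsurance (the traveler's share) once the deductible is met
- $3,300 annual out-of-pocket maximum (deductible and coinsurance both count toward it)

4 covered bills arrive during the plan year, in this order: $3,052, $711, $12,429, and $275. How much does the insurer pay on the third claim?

$10,776.35

Claim 1 ($3,052): deductible takes $1,274, $1,778 remains; coinsurance $1,778 × 15% = $266.70. Traveler owes $1,540.70 (running OOP $1,540.70). Plan pays $3,052 − $1,540.70 = $1,511.30.
Claim 2 ($711): deductible met; 15% of $711 = $106.65. Traveler owes $106.65 (running OOP $1,647.35). Plan pays $711 − $106.65 = $604.35.
Claim 3 ($12,429): deductible met; 15% of $12,429 = $1,864.35. Adding that to $1,647.35 gives $3,511.70, past the $3,300 cap; traveler pays only $3,300 − $1,647.35 = $1,652.65. Insurer: $12,429 − $1,652.65 = $10,776.35.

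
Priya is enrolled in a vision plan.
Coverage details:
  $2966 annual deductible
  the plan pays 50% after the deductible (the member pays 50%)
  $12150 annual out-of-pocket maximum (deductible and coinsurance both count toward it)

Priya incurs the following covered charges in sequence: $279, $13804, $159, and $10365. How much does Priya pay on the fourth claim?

$3546

Claim 1 — $279: entire amount goes to the deductible. Member pays $279; OOP now $279.
Claim 2 — $13804: $2687 finishes the deductible; $11117 goes to coinsurance; member's 50% is $5558.50. Member pays $8245.50; OOP now $8524.50.
Claim 3 — $159: 50% coinsurance on $159 = $79.50. Member owes $79.50 (running OOP $8604).
Claim 4 — $10365: 50% coinsurance on $10365 = $5182.50. That would push OOP to $13786.50, over the $12150 cap, so member pays $12150 − $8604 = $3546.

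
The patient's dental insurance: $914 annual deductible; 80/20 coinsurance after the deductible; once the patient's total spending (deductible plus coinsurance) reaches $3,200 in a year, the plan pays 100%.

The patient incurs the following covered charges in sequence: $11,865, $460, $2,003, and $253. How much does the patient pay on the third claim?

#1 ($11,865): $914 finishes the deductible; $10,951 goes to coinsurance; coinsurance $10,951 × 20% = $2,190.20. Patient pays $3,104.20; OOP now $3,104.20.
#2 ($460): deductible met; 20% of $460 = $92. Cost to patient: $92. OOP to date $3,196.20.
#3 ($2,003): deductible met; 20% of $2,003 = $400.60. That would push OOP to $3,596.80, over the $3,200 cap, so patient pays $3,200 − $3,196.20 = $3.80.

$3.80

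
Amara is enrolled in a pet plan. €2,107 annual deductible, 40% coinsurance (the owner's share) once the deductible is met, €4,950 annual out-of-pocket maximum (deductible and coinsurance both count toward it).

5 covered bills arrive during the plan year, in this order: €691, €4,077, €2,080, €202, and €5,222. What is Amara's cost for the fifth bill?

#1 (€691): fully absorbed by the deductible. Cost to owner: €691. OOP to date €691.
#2 (€4,077): deductible takes €1,416, €2,661 remains; coinsurance €2,661 × 40% = €1,064.40. Cost to owner: €2,480.40. OOP to date €3,171.40.
#3 (€2,080): 40% coinsurance on €2,080 = €832. Owner owes €832 (running OOP €4,003.40).
#4 (€202): deductible already satisfied, so owner's share is 40% × €202 = €80.80. Cost to owner: €80.80. OOP to date €4,084.20.
#5 (€5,222): 40% coinsurance on €5,222 = €2,088.80. OOP would hit €6,173 > €4,950, so the cap limits the owner to €4,950 − €4,084.20 = €865.80.

€865.80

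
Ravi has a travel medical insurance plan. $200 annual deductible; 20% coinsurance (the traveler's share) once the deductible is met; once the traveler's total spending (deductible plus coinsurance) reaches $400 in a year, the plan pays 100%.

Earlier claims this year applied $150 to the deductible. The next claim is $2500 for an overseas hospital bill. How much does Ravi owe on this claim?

Remaining deductible: $200 − $150 = $50.
The remaining $2450 (= $2500 − $50) moves to coinsurance.
Coinsurance: $2450 × 20% = $490.
That puts the traveler's cost at $50 + $490 = $540 before any cap.
Year-to-date out-of-pocket would reach $150 + $540 = $690, above the $400 maximum, so the traveler pays only $400 − $150 = $250.

$250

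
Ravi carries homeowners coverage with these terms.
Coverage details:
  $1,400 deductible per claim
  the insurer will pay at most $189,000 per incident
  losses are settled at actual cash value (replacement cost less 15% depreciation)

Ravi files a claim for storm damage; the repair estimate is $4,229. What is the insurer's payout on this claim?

At 15% depreciation, ACV = $4,229 − $634.35 = $3,594.65.
Subtract the deductible: $3,594.65 − $1,400 = $2,194.65.
$2,194.65 is within the $189,000 limit, so the insurer pays $2,194.65.

$2,194.65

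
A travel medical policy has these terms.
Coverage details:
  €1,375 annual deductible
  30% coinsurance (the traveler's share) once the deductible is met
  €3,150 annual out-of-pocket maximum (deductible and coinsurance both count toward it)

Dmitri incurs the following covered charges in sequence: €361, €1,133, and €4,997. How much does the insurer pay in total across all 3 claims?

Bill 1, €361: all of it applies to the deductible. Traveler pays €361; OOP now €361. Insurer: €361 − €361 = €0.
Bill 2, €1,133: €1,014 to deductible, leaving €119; coinsurance €119 × 30% = €35.70. Traveler owes €1,049.70 (running OOP €1,410.70). Plan pays €1,133 − €1,049.70 = €83.30.
Bill 3, €4,997: deductible met; 30% of €4,997 = €1,499.10. Cost to traveler: €1,499.10. OOP to date €2,909.80. Insurer: €4,997 − €1,499.10 = €3,497.90.
Insurer total = bills − traveler's total = €6,491 − €2,909.80 = €3,581.20.

€3,581.20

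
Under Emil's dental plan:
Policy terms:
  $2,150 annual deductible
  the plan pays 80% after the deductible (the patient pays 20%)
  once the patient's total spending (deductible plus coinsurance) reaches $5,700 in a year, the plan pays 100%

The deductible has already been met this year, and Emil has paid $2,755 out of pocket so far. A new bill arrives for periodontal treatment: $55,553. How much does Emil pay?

$2,945

The deductible is already satisfied, so the full bill goes to coinsurance.
Coinsurance: $55,553 × 20% = $11,110.60.
That would bring total out-of-pocket to $13,865.60, past the $5,700 cap. The patient is capped at $5,700 − $2,755 = $2,945 on this claim.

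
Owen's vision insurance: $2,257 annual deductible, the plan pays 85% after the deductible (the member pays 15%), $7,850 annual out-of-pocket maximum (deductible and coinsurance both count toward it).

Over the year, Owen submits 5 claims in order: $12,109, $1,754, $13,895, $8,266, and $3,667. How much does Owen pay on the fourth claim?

$1,239.90

#1 ($12,109): deductible takes $2,257, $9,852 remains; coinsurance $9,852 × 15% = $1,477.80. Member pays $3,734.80; OOP now $3,734.80.
#2 ($1,754): deductible already satisfied, so member's share is 15% × $1,754 = $263.10. Cost to member: $263.10. OOP to date $3,997.90.
#3 ($13,895): 15% coinsurance on $13,895 = $2,084.25. Cost to member: $2,084.25. OOP to date $6,082.15.
#4 ($8,266): 15% coinsurance on $8,266 = $1,239.90. Member pays $1,239.90; OOP now $7,322.05.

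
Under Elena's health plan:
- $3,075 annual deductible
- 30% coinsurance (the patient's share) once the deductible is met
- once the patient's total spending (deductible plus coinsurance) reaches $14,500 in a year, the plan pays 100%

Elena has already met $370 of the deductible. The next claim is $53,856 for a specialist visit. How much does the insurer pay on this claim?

$39,726

Remaining deductible: $3,075 − $370 = $2,705.
That leaves $53,856 − $2,705 = $51,151 for coinsurance.
30% of $51,151 = $15,345.30 falls to the patient.
That puts the patient's cost at $2,705 + $15,345.30 = $18,050.30 before any cap.
Year-to-date out-of-pocket would reach $370 + $18,050.30 = $18,420.30, above the $14,500 maximum, so the patient pays only $14,500 − $370 = $14,130.
The plan picks up $53,856 − $14,130 = $39,726.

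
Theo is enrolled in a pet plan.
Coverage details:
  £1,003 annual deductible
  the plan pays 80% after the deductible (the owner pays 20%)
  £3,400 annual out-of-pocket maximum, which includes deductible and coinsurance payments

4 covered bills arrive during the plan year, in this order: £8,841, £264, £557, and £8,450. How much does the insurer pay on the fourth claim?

£7,784.80

#1 (£8,841): deductible takes £1,003, £7,838 remains; coinsurance £7,838 × 20% = £1,567.60. Cost to owner: £2,570.60. OOP to date £2,570.60. Plan pays £8,841 − £2,570.60 = £6,270.40.
#2 (£264): 20% coinsurance on £264 = £52.80. Owner pays £52.80; OOP now £2,623.40. Plan pays £264 − £52.80 = £211.20.
#3 (£557): deductible already satisfied, so owner's share is 20% × £557 = £111.40. Cost to owner: £111.40. OOP to date £2,734.80. Plan pays £557 − £111.40 = £445.60.
#4 (£8,450): deductible met; 20% of £8,450 = £1,690. That would push OOP to £4,424.80, over the £3,400 cap, so owner pays £3,400 − £2,734.80 = £665.20. Plan pays £8,450 − £665.20 = £7,784.80.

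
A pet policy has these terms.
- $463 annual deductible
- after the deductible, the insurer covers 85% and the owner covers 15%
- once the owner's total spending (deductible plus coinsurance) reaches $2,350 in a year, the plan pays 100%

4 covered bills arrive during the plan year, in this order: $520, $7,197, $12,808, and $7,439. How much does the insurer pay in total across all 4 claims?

$25,614

Claim 1 — $520: deductible takes $463, $57 remains; 15% of $57 = $8.55. Owner pays $471.55; OOP now $471.55. Insurer: $520 − $471.55 = $48.45.
Claim 2 — $7,197: 15% coinsurance on $7,197 = $1,079.55. Owner pays $1,079.55; OOP now $1,551.10. Plan pays $7,197 − $1,079.55 = $6,117.45.
Claim 3 — $12,808: deductible met; 15% of $12,808 = $1,921.20. Adding that to $1,551.10 gives $3,472.30, past the $2,350 cap; owner pays only $2,350 − $1,551.10 = $798.90. Insurer: $12,808 − $798.90 = $12,009.10.
Claim 4 — $7,439: deductible met; 15% of $7,439 = $1,115.85. That would push OOP to $3,465.85, over the $2,350 cap, so owner pays $2,350 − $2,350 = $0. Plan pays $7,439 − $0 = $7,439.
Insurer total = bills − owner's total = $27,964 − $2,350 = $25,614.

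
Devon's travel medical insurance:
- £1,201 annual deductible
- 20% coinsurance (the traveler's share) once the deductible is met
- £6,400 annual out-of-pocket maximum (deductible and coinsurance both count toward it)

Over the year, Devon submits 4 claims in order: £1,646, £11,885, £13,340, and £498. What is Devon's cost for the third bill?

£2,668

Claim 1 (£1,646): £1,201 to deductible, leaving £445; traveler's 20% is £89. Cost to traveler: £1,290. OOP to date £1,290.
Claim 2 (£11,885): 20% coinsurance on £11,885 = £2,377. Cost to traveler: £2,377. OOP to date £3,667.
Claim 3 (£13,340): 20% coinsurance on £13,340 = £2,668. Traveler owes £2,668 (running OOP £6,335).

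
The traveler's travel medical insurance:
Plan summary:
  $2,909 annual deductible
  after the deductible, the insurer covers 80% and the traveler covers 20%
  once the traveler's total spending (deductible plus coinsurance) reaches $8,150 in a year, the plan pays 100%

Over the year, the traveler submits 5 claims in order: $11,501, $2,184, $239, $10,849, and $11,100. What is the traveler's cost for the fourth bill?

Claim 1 — $11,501: $2,909 to deductible, leaving $8,592; traveler's 20% is $1,718.40. Traveler pays $4,627.40; OOP now $4,627.40.
Claim 2 — $2,184: deductible already satisfied, so traveler's share is 20% × $2,184 = $436.80. Traveler pays $436.80; OOP now $5,064.20.
Claim 3 — $239: deductible met; 20% of $239 = $47.80. Traveler owes $47.80 (running OOP $5,112).
Claim 4 — $10,849: 20% coinsurance on $10,849 = $2,169.80. Cost to traveler: $2,169.80. OOP to date $7,281.80.

$2,169.80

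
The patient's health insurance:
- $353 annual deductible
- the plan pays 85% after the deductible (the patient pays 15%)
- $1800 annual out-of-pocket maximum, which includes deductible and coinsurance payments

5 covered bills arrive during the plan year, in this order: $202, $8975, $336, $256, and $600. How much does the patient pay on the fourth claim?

#1 ($202): fully absorbed by the deductible. Patient owes $202 (running OOP $202).
#2 ($8975): deductible takes $151, $8824 remains; coinsurance $8824 × 15% = $1323.60. Patient owes $1474.60 (running OOP $1676.60).
#3 ($336): 15% coinsurance on $336 = $50.40. Patient owes $50.40 (running OOP $1727).
#4 ($256): deductible met; 15% of $256 = $38.40. Cost to patient: $38.40. OOP to date $1765.40.

$38.40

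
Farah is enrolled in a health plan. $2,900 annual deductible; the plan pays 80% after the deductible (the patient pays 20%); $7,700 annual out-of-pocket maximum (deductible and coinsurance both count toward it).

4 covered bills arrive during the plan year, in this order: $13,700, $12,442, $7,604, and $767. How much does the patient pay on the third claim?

$151.60

Claim 1 — $13,700: $2,900 finishes the deductible; $10,800 goes to coinsurance; coinsurance $10,800 × 20% = $2,160. Cost to patient: $5,060. OOP to date $5,060.
Claim 2 — $12,442: deductible met; 20% of $12,442 = $2,488.40. Patient owes $2,488.40 (running OOP $7,548.40).
Claim 3 — $7,604: deductible already satisfied, so patient's share is 20% × $7,604 = $1,520.80. OOP would hit $9,069.20 > $7,700, so the cap limits the patient to $7,700 − $7,548.40 = $151.60.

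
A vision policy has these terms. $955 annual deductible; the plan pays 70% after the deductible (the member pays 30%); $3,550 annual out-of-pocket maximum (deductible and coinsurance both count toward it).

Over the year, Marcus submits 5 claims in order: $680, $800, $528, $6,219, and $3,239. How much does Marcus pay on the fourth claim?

$1,865.70

Bill 1, $680: entire amount goes to the deductible. Member owes $680 (running OOP $680).
Bill 2, $800: $275 to deductible, leaving $525; member's 30% is $157.50. Member owes $432.50 (running OOP $1,112.50).
Bill 3, $528: 30% coinsurance on $528 = $158.40. Member pays $158.40; OOP now $1,270.90.
Bill 4, $6,219: 30% coinsurance on $6,219 = $1,865.70. Member owes $1,865.70 (running OOP $3,136.60).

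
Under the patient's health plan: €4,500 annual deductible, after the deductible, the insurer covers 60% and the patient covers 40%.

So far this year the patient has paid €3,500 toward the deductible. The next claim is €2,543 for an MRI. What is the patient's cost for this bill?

€3,500 of the €4,500 deductible is already met, leaving €1,000.
After the €1,000 deductible portion, €2,543 − €1,000 = €1,543 is subject to coinsurance.
Patient's 40% share of €1,543 is €617.20.
That puts the patient's cost at €1,000 + €617.20 = €1,617.20.

€1,617.20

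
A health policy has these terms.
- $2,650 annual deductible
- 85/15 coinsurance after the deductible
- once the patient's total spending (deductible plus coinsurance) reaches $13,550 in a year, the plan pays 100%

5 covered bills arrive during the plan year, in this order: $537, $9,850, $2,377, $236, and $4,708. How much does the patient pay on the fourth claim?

#1 ($537): entire amount goes to the deductible. Patient owes $537 (running OOP $537).
#2 ($9,850): $2,113 to deductible, leaving $7,737; coinsurance $7,737 × 15% = $1,160.55. Patient owes $3,273.55 (running OOP $3,810.55).
#3 ($2,377): deductible already satisfied, so patient's share is 15% × $2,377 = $356.55. Patient pays $356.55; OOP now $4,167.10.
#4 ($236): 15% coinsurance on $236 = $35.40. Cost to patient: $35.40. OOP to date $4,202.50.

$35.40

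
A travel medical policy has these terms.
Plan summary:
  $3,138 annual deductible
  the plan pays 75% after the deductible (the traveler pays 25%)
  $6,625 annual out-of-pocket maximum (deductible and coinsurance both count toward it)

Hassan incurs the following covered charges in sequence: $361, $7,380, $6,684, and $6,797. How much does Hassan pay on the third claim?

$1,671

#1 ($361): fully absorbed by the deductible. Cost to traveler: $361. OOP to date $361.
#2 ($7,380): deductible takes $2,777, $4,603 remains; 25% of $4,603 = $1,150.75. Traveler pays $3,927.75; OOP now $4,288.75.
#3 ($6,684): deductible met; 25% of $6,684 = $1,671. Traveler owes $1,671 (running OOP $5,959.75).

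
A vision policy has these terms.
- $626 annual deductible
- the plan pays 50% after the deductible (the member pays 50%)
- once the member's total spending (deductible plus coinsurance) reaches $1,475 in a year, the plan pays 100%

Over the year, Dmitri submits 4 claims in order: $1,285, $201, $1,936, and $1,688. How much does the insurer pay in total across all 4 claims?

$3,635

Bill 1, $1,285: $626 finishes the deductible; $659 goes to coinsurance; 50% of $659 = $329.50. Cost to member: $955.50. OOP to date $955.50. Insurer: $1,285 − $955.50 = $329.50.
Bill 2, $201: 50% coinsurance on $201 = $100.50. Cost to member: $100.50. OOP to date $1,056. Plan pays $201 − $100.50 = $100.50.
Bill 3, $1,936: 50% coinsurance on $1,936 = $968. That would push OOP to $2,024, over the $1,475 cap, so member pays $1,475 − $1,056 = $419. Insurer: $1,936 − $419 = $1,517.
Bill 4, $1,688: deductible met; 50% of $1,688 = $844. OOP would hit $2,319 > $1,475, so the cap limits the member to $1,475 − $1,475 = $0. Insurer: $1,688 − $0 = $1,688.
Insurer total: $329.50 + $100.50 + $1,517 + $1,688 = $3,635.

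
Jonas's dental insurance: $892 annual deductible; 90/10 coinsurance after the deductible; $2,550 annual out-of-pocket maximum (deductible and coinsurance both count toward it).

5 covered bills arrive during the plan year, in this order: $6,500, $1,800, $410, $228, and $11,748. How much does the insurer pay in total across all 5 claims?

#1 ($6,500): deductible takes $892, $5,608 remains; coinsurance $5,608 × 10% = $560.80. Patient owes $1,452.80 (running OOP $1,452.80). Plan pays $6,500 − $1,452.80 = $5,047.20.
#2 ($1,800): deductible already satisfied, so patient's share is 10% × $1,800 = $180. Cost to patient: $180. OOP to date $1,632.80. Plan pays $1,800 − $180 = $1,620.
#3 ($410): 10% coinsurance on $410 = $41. Patient pays $41; OOP now $1,673.80. Insurer: $410 − $41 = $369.
#4 ($228): deductible already satisfied, so patient's share is 10% × $228 = $22.80. Patient pays $22.80; OOP now $1,696.60. Plan pays $228 − $22.80 = $205.20.
#5 ($11,748): deductible already satisfied, so patient's share is 10% × $11,748 = $1,174.80. Adding that to $1,696.60 gives $2,871.40, past the $2,550 cap; patient pays only $2,550 − $1,696.60 = $853.40. Plan pays $11,748 − $853.40 = $10,894.60.
Insurer total = bills − patient's total = $20,686 − $2,550 = $18,136.

$18,136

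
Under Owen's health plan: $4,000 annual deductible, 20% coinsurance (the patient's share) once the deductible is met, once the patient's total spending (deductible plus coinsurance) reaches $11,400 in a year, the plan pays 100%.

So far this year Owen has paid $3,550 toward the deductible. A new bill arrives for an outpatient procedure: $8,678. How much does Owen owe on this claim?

Deductible still to meet: $4,000 − $3,550 = $450.
The remaining $8,228 (= $8,678 − $450) moves to coinsurance.
Patient's 20% share of $8,228 is $1,645.60.
Patient responsibility before any cap: $450 + $1,645.60 = $2,095.60.
Total out-of-pocket so far would be $3,550 + $2,095.60 = $5,645.60, below the $11,400 cap — no reduction.

$2,095.60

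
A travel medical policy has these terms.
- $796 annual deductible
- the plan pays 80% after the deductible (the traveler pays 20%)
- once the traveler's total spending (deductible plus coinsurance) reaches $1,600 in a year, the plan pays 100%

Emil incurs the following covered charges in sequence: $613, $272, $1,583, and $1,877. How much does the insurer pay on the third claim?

Bill 1, $613: entire amount goes to the deductible. Cost to traveler: $613. OOP to date $613. Plan pays $613 − $613 = $0.
Bill 2, $272: $183 finishes the deductible; $89 goes to coinsurance; 20% of $89 = $17.80. Traveler owes $200.80 (running OOP $813.80). Insurer: $272 − $200.80 = $71.20.
Bill 3, $1,583: deductible already satisfied, so traveler's share is 20% × $1,583 = $316.60. Cost to traveler: $316.60. OOP to date $1,130.40. Insurer: $1,583 − $316.60 = $1,266.40.

$1,266.40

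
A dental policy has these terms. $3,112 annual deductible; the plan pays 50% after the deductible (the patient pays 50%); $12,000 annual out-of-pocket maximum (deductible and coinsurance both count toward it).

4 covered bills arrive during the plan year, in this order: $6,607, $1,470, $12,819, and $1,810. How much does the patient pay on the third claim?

$6,405.50

Claim 1 — $6,607: $3,112 finishes the deductible; $3,495 goes to coinsurance; 50% of $3,495 = $1,747.50. Cost to patient: $4,859.50. OOP to date $4,859.50.
Claim 2 — $1,470: 50% coinsurance on $1,470 = $735. Cost to patient: $735. OOP to date $5,594.50.
Claim 3 — $12,819: 50% coinsurance on $12,819 = $6,409.50. Adding that to $5,594.50 gives $12,004, past the $12,000 cap; patient pays only $12,000 − $5,594.50 = $6,405.50.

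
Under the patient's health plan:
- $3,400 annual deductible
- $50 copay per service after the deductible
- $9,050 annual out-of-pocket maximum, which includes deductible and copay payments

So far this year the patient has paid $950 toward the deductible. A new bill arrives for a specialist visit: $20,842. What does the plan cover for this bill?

$18,342

Deductible still to meet: $3,400 − $950 = $2,450.
That leaves $20,842 − $2,450 = $18,392 for the copay.
Copay on this service: $50.
That puts the patient's cost at $2,450 + $50 = $2,500 before any cap.
Year-to-date out-of-pocket becomes $950 + $2,500 = $3,450, still under the $9,050 maximum, so no cap applies.
The plan picks up $20,842 − $2,500 = $18,342.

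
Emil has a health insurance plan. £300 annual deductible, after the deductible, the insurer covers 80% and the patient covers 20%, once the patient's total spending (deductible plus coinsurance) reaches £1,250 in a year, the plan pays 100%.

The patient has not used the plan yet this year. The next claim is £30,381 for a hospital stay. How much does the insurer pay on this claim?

The full £300 deductible is still open; £300 of this bill applies to it.
The remaining £30,081 (= £30,381 − £300) moves to coinsurance.
Patient's 20% share of £30,081 is £6,016.20.
That puts the patient's cost at £300 + £6,016.20 = £6,316.20 before any cap.
Year-to-date out-of-pocket would reach £0 + £6,316.20 = £6,316.20, above the £1,250 maximum, so the patient pays only £1,250 − £0 = £1,250.
The plan picks up £30,381 − £1,250 = £29,131.

£29,131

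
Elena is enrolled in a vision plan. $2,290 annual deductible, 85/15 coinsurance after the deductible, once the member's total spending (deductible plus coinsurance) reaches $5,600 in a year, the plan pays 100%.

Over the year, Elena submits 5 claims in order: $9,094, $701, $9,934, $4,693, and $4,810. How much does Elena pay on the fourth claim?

Claim 1 ($9,094): $2,290 to deductible, leaving $6,804; coinsurance $6,804 × 15% = $1,020.60. Member owes $3,310.60 (running OOP $3,310.60).
Claim 2 ($701): deductible already satisfied, so member's share is 15% × $701 = $105.15. Member pays $105.15; OOP now $3,415.75.
Claim 3 ($9,934): 15% coinsurance on $9,934 = $1,490.10. Member owes $1,490.10 (running OOP $4,905.85).
Claim 4 ($4,693): deductible already satisfied, so member's share is 15% × $4,693 = $703.95. Adding that to $4,905.85 gives $5,609.80, past the $5,600 cap; member pays only $5,600 − $4,905.85 = $694.15.

$694.15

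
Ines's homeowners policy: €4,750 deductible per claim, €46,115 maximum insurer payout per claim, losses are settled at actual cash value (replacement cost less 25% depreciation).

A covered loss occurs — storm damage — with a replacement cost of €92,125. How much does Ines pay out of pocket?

€46,010

Actual cash value after 25% depreciation: €92,125 × 75% = €69,093.75.
After the deductible, €69,093.75 − €4,750 = €64,343.75 remains.
Since €64,343.75 > €46,115, the payout is capped at €46,115.
The homeowner bears the rest of the original loss: €92,125 − €46,115 = €46,010.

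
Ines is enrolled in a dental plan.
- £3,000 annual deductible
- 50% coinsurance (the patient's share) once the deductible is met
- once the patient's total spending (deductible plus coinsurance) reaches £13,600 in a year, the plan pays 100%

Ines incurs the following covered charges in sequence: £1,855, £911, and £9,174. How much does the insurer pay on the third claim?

£4,470

Bill 1, £1,855: fully absorbed by the deductible. Patient owes £1,855 (running OOP £1,855). Plan pays £1,855 − £1,855 = £0.
Bill 2, £911: fully absorbed by the deductible. Cost to patient: £911. OOP to date £2,766. Plan pays £911 − £911 = £0.
Bill 3, £9,174: £234 finishes the deductible; £8,940 goes to coinsurance; patient's 50% is £4,470. Cost to patient: £4,704. OOP to date £7,470. Insurer: £9,174 − £4,704 = £4,470.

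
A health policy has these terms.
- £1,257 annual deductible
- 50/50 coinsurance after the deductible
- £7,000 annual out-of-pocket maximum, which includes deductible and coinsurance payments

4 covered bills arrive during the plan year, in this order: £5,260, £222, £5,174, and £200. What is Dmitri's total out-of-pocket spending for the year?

£6,056.50

#1 (£5,260): deductible takes £1,257, £4,003 remains; 50% of £4,003 = £2,001.50. Patient pays £3,258.50; OOP now £3,258.50.
#2 (£222): deductible met; 50% of £222 = £111. Patient pays £111; OOP now £3,369.50.
#3 (£5,174): deductible met; 50% of £5,174 = £2,587. Patient pays £2,587; OOP now £5,956.50.
#4 (£200): deductible already satisfied, so patient's share is 50% × £200 = £100. Patient owes £100 (running OOP £6,056.50).
Total paid by the patient: £3,258.50 + £111 + £2,587 + £100 = £6,056.50.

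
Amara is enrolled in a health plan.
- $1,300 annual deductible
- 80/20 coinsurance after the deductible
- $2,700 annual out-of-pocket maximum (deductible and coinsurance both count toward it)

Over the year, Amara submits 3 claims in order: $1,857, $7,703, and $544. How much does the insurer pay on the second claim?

$6,414.40

Claim 1 — $1,857: $1,300 finishes the deductible; $557 goes to coinsurance; coinsurance $557 × 20% = $111.40. Patient owes $1,411.40 (running OOP $1,411.40). Plan pays $1,857 − $1,411.40 = $445.60.
Claim 2 — $7,703: deductible met; 20% of $7,703 = $1,540.60. That would push OOP to $2,952, over the $2,700 cap, so patient pays $2,700 − $1,411.40 = $1,288.60. Plan pays $7,703 − $1,288.60 = $6,414.40.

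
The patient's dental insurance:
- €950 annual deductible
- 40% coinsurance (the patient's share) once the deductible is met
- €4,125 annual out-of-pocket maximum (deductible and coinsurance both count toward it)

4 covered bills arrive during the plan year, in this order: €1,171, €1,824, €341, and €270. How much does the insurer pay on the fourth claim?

Claim 1 (€1,171): €950 to deductible, leaving €221; 40% of €221 = €88.40. Patient pays €1,038.40; OOP now €1,038.40. Plan pays €1,171 − €1,038.40 = €132.60.
Claim 2 (€1,824): deductible met; 40% of €1,824 = €729.60. Patient pays €729.60; OOP now €1,768. Plan pays €1,824 − €729.60 = €1,094.40.
Claim 3 (€341): 40% coinsurance on €341 = €136.40. Patient owes €136.40 (running OOP €1,904.40). Insurer: €341 − €136.40 = €204.60.
Claim 4 (€270): 40% coinsurance on €270 = €108. Cost to patient: €108. OOP to date €2,012.40. Insurer: €270 − €108 = €162.

€162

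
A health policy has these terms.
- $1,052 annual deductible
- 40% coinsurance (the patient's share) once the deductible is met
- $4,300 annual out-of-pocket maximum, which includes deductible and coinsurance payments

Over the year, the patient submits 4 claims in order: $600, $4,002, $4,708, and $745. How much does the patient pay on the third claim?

Claim 1 ($600): fully absorbed by the deductible. Cost to patient: $600. OOP to date $600.
Claim 2 ($4,002): deductible takes $452, $3,550 remains; patient's 40% is $1,420. Cost to patient: $1,872. OOP to date $2,472.
Claim 3 ($4,708): 40% coinsurance on $4,708 = $1,883.20. OOP would hit $4,355.20 > $4,300, so the cap limits the patient to $4,300 − $2,472 = $1,828.

$1,828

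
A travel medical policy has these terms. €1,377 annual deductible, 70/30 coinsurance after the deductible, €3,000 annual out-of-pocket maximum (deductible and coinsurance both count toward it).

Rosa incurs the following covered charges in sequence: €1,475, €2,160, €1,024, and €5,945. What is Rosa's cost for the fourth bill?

€638.40

Claim 1 (€1,475): €1,377 to deductible, leaving €98; coinsurance €98 × 30% = €29.40. Traveler owes €1,406.40 (running OOP €1,406.40).
Claim 2 (€2,160): 30% coinsurance on €2,160 = €648. Traveler pays €648; OOP now €2,054.40.
Claim 3 (€1,024): deductible met; 30% of €1,024 = €307.20. Traveler owes €307.20 (running OOP €2,361.60).
Claim 4 (€5,945): deductible met; 30% of €5,945 = €1,783.50. OOP would hit €4,145.10 > €3,000, so the cap limits the traveler to €3,000 − €2,361.60 = €638.40.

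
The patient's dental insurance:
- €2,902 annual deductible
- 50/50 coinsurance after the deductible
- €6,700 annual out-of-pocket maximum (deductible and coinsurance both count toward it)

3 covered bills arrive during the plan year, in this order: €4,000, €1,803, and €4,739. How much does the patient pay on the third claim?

Bill 1, €4,000: deductible takes €2,902, €1,098 remains; coinsurance €1,098 × 50% = €549. Cost to patient: €3,451. OOP to date €3,451.
Bill 2, €1,803: 50% coinsurance on €1,803 = €901.50. Cost to patient: €901.50. OOP to date €4,352.50.
Bill 3, €4,739: deductible already satisfied, so patient's share is 50% × €4,739 = €2,369.50. Adding that to €4,352.50 gives €6,722, past the €6,700 cap; patient pays only €6,700 − €4,352.50 = €2,347.50.

€2,347.50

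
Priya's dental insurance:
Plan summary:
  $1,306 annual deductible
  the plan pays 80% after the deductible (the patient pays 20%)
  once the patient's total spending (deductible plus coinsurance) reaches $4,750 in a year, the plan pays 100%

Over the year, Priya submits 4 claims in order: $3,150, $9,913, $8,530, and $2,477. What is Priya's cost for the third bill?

$1,092.60

Claim 1 ($3,150): $1,306 to deductible, leaving $1,844; patient's 20% is $368.80. Cost to patient: $1,674.80. OOP to date $1,674.80.
Claim 2 ($9,913): 20% coinsurance on $9,913 = $1,982.60. Cost to patient: $1,982.60. OOP to date $3,657.40.
Claim 3 ($8,530): deductible met; 20% of $8,530 = $1,706. Adding that to $3,657.40 gives $5,363.40, past the $4,750 cap; patient pays only $4,750 − $3,657.40 = $1,092.60.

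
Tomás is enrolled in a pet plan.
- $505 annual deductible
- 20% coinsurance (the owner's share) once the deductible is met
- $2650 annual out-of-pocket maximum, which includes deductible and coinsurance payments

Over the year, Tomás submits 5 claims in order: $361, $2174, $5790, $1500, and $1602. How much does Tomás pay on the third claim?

Claim 1 ($361): entire amount goes to the deductible. Owner pays $361; OOP now $361.
Claim 2 ($2174): deductible takes $144, $2030 remains; 20% of $2030 = $406. Owner pays $550; OOP now $911.
Claim 3 ($5790): 20% coinsurance on $5790 = $1158. Owner pays $1158; OOP now $2069.

$1158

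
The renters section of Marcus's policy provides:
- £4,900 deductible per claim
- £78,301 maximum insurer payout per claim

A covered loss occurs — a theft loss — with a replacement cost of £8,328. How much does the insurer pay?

£3,428

Less the £4,900 deductible: £8,328 − £4,900 = £3,428.
£3,428 is within the £78,301 limit, so the insurer pays £3,428.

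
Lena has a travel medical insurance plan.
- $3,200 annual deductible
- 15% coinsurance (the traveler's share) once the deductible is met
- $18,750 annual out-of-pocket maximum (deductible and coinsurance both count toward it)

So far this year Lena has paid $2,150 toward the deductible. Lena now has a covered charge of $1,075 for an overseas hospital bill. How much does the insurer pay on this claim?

Remaining deductible: $3,200 − $2,150 = $1,050.
After the $1,050 deductible portion, $1,075 − $1,050 = $25 is subject to coinsurance.
Traveler's 15% share of $25 is $3.75.
Traveler responsibility before any cap: $1,050 + $3.75 = $1,053.75.
Year-to-date out-of-pocket becomes $2,150 + $1,053.75 = $3,203.75, still under the $18,750 maximum, so no cap applies.
The plan picks up $1,075 − $1,053.75 = $21.25.

$21.25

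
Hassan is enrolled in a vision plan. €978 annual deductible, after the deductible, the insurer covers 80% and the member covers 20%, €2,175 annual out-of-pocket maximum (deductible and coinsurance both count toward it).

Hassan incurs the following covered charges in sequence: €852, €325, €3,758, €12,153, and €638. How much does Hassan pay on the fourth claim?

€405.60

Claim 1 — €852: all of it applies to the deductible. Member pays €852; OOP now €852.
Claim 2 — €325: deductible takes €126, €199 remains; 20% of €199 = €39.80. Member owes €165.80 (running OOP €1,017.80).
Claim 3 — €3,758: deductible already satisfied, so member's share is 20% × €3,758 = €751.60. Cost to member: €751.60. OOP to date €1,769.40.
Claim 4 — €12,153: deductible already satisfied, so member's share is 20% × €12,153 = €2,430.60. Adding that to €1,769.40 gives €4,200, past the €2,175 cap; member pays only €2,175 − €1,769.40 = €405.60.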